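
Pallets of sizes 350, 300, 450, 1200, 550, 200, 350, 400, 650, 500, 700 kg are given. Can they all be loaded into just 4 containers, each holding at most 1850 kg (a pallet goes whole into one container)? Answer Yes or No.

Yes

A valid assignment using 4 containers:
  container 1: 1200 + 650 = 1850
  container 2: 700 + 550 + 500 = 1750
  container 3: 450 + 400 + 350 + 350 + 300 = 1850
  container 4: 200 = 200
Every load is within 1850 kg, so 4 containers suffice.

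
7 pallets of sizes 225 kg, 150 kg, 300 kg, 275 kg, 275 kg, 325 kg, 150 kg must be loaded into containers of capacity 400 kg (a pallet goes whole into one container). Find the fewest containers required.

6

Total = 325 + 300 + 275 + 275 + 225 + 150 + 150 = 1700 kg.
Lower bound: ⌈1700/400⌉ = 5 containers.
A packing using 6 containers:
  container 1: 325 = 325
  container 2: 300 = 300
  container 3: 275 = 275
  container 4: 275 = 275
  container 5: 225 + 150 = 375
  container 6: 150 = 150
No arrangement into 5 containers stays within capacity, so 6 is optimal.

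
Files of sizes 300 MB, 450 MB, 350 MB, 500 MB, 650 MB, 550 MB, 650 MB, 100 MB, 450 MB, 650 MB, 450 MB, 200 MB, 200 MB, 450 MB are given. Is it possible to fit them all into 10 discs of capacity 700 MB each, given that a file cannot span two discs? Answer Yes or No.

A valid assignment using 10 discs:
  disc 1: 650 = 650
  disc 2: 650 = 650
  disc 3: 650 = 650
  disc 4: 550 + 100 = 650
  disc 5: 500 + 200 = 700
  disc 6: 450 + 200 = 650
  disc 7: 450 = 450
  disc 8: 450 = 450
  disc 9: 450 = 450
  disc 10: 350 + 300 = 650
Every load is within 700 MB, so 10 discs suffice.

Yes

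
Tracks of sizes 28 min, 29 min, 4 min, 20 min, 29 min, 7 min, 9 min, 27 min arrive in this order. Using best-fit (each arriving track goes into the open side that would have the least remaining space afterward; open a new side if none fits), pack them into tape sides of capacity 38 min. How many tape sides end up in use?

  28 → side 1 (new)  [load 28/38]
  29 → side 2 (new)  [load 29/38]
  4 → side 2  [load 33/38]
  20 → side 3 (new)  [load 20/38]
  29 → side 4 (new)  [load 29/38]
  7 → side 4  [load 36/38]
  9 → side 1  [load 37/38]
  27 → side 5 (new)  [load 27/38]
5 tape sides opened.

5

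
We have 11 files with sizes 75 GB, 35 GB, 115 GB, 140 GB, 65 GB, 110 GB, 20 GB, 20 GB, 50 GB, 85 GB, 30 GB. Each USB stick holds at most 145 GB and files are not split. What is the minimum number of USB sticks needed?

Total = 140 + 115 + 110 + 85 + 75 + 65 + 50 + 35 + 30 + 20 + 20 = 745 GB.
Lower bound: ⌈745/145⌉ = 6 USB sticks.
A packing using 6 USB sticks:
  USB stick 1: 140 = 140
  USB stick 2: 115 + 30 = 145
  USB stick 3: 110 + 35 = 145
  USB stick 4: 85 + 50 = 135
  USB stick 5: 75 + 65 = 140
  USB stick 6: 20 + 20 = 40
This matches the lower bound, so 6 is optimal.

6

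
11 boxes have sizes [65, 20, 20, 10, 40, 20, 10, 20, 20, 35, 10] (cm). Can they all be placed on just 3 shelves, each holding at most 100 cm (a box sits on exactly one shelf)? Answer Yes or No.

A valid assignment using 3 shelves:
  shelf 1: 65 + 35 = 100
  shelf 2: 40 + 20 + 20 + 20 = 100
  shelf 3: 20 + 20 + 10 + 10 + 10 = 70
Every load is within 100 cm, so 3 shelves suffice.

Yes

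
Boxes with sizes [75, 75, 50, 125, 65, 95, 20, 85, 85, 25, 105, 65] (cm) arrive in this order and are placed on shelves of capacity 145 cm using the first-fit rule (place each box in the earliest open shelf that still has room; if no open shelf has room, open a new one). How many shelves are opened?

8

  75 → shelf 1 (new)  [load 75/145]
  75 → shelf 2 (new)  [load 75/145]
  50 → shelf 1  [load 125/145]
  125 → shelf 3 (new)  [load 125/145]
  65 → shelf 2  [load 140/145]
  95 → shelf 4 (new)  [load 95/145]
  20 → shelf 1  [load 145/145]
  85 → shelf 5 (new)  [load 85/145]
  85 → shelf 6 (new)  [load 85/145]
  25 → shelf 4  [load 120/145]
  105 → shelf 7 (new)  [load 105/145]
  65 → shelf 8 (new)  [load 65/145]
8 shelves opened.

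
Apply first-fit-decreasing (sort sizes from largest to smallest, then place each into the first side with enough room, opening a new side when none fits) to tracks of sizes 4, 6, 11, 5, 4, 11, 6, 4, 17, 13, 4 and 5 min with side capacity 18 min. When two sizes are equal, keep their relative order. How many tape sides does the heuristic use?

Sorted descending: 17, 13, 11, 11, 6, 6, 5, 5, 4, 4, 4, 4.
  17 → side 1 (new)  [load 17/18]
  13 → side 2 (new)  [load 13/18]
  11 → side 3 (new)  [load 11/18]
  11 → side 4 (new)  [load 11/18]
  6 → side 3  [load 17/18]
  6 → side 4  [load 17/18]
  5 → side 2  [load 18/18]
  5 → side 5 (new)  [load 5/18]
  4 → side 5  [load 9/18]
  4 → side 5  [load 13/18]
  4 → side 5  [load 17/18]
  4 → side 6 (new)  [load 4/18]
6 tape sides opened.

6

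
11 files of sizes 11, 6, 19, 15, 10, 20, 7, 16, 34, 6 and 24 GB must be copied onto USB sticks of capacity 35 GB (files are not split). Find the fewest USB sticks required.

5

Total = 34 + 24 + 20 + 19 + 16 + 15 + 11 + 10 + 7 + 6 + 6 = 168 GB.
Lower bound: ⌈168/35⌉ = 5 USB sticks.
A packing using 5 USB sticks:
  USB stick 1: 34 = 34
  USB stick 2: 24 + 11 = 35
  USB stick 3: 20 + 15 = 35
  USB stick 4: 19 + 16 = 35
  USB stick 5: 10 + 7 + 6 + 6 = 29
This matches the lower bound, so 5 is optimal.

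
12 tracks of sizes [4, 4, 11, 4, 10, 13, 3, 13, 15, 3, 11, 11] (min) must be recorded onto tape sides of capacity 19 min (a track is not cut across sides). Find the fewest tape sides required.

Total = 15 + 13 + 13 + 11 + 11 + 11 + 10 + 4 + 4 + 4 + 3 + 3 = 102 min.
Lower bound: ⌈102/19⌉ = 6 tape sides.
Also, 7 tracks each exceed 19/2 min, and no two of those can share a side, so at least 7 tape sides are needed.
A packing using 7 tape sides:
  side 1: 15 + 4 = 19
  side 2: 13 + 4 = 17
  side 3: 13 + 4 = 17
  side 4: 11 + 3 + 3 = 17
  side 5: 11 = 11
  side 6: 11 = 11
  side 7: 10 = 10
This matches the lower bound, so 7 is optimal.

7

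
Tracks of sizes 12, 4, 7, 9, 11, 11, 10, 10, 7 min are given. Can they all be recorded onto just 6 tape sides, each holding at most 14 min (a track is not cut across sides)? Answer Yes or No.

Total = 81 min; ⌈81/14⌉ = 6.
The bound of 6 does not rule out 6, but exhaustive search shows no assignment into 6 tape sides of capacity 14 min exists — the minimum is 7.

No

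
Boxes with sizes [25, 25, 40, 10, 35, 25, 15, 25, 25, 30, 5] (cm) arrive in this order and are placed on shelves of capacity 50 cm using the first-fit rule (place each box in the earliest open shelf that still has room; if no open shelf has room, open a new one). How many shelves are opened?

  25 → shelf 1 (new)  [load 25/50]
  25 → shelf 1  [load 50/50]
  40 → shelf 2 (new)  [load 40/50]
  10 → shelf 2  [load 50/50]
  35 → shelf 3 (new)  [load 35/50]
  25 → shelf 4 (new)  [load 25/50]
  15 → shelf 3  [load 50/50]
  25 → shelf 4  [load 50/50]
  25 → shelf 5 (new)  [load 25/50]
  30 → shelf 6 (new)  [load 30/50]
  5 → shelf 5  [load 30/50]
6 shelves opened.

6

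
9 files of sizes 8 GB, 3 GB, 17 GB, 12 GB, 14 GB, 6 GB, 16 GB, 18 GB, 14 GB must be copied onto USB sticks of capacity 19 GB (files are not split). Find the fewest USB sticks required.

7

Total = 18 + 17 + 16 + 14 + 14 + 12 + 8 + 6 + 3 = 108 GB.
Lower bound: ⌈108/19⌉ = 6 USB sticks.
A packing using 7 USB sticks:
  USB stick 1: 18 = 18
  USB stick 2: 17 = 17
  USB stick 3: 16 + 3 = 19
  USB stick 4: 14 = 14
  USB stick 5: 14 = 14
  USB stick 6: 12 + 6 = 18
  USB stick 7: 8 = 8
No arrangement into 6 USB sticks stays within capacity, so 7 is optimal.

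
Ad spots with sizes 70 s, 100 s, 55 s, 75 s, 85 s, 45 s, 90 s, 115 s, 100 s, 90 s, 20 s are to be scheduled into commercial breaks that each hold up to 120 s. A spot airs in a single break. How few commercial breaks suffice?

Total = 115 + 100 + 100 + 90 + 90 + 85 + 75 + 70 + 55 + 45 + 20 = 845 s.
Lower bound: ⌈845/120⌉ = 8 commercial breaks.
A packing using 9 commercial breaks:
  break 1: 115 = 115
  break 2: 100 + 20 = 120
  break 3: 100 = 100
  break 4: 90 = 90
  break 5: 90 = 90
  break 6: 85 = 85
  break 7: 75 + 45 = 120
  break 8: 70 = 70
  break 9: 55 = 55
No arrangement into 8 commercial breaks stays within capacity, so 9 is optimal.

9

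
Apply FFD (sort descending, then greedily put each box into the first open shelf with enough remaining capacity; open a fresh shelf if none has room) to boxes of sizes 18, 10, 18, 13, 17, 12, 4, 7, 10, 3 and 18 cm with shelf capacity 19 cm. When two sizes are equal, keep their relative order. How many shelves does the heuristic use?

8

Sorted descending: 18, 18, 18, 17, 13, 12, 10, 10, 7, 4, 3.
  18 → shelf 1 (new)  [load 18/19]
  18 → shelf 2 (new)  [load 18/19]
  18 → shelf 3 (new)  [load 18/19]
  17 → shelf 4 (new)  [load 17/19]
  13 → shelf 5 (new)  [load 13/19]
  12 → shelf 6 (new)  [load 12/19]
  10 → shelf 7 (new)  [load 10/19]
  10 → shelf 8 (new)  [load 10/19]
  7 → shelf 6  [load 19/19]
  4 → shelf 5  [load 17/19]
  3 → shelf 7  [load 13/19]
8 shelves opened.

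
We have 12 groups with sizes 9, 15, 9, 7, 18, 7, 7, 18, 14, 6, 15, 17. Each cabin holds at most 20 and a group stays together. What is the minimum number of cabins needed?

Total = 18 + 18 + 17 + 15 + 15 + 14 + 9 + 9 + 7 + 7 + 7 + 6 = 142.
Lower bound: ⌈142/20⌉ = 8 cabins.
A packing using 9 cabins:
  cabin 1: 18 = 18
  cabin 2: 18 = 18
  cabin 3: 17 = 17
  cabin 4: 15 = 15
  cabin 5: 15 = 15
  cabin 6: 14 + 6 = 20
  cabin 7: 9 + 9 = 18
  cabin 8: 7 + 7 = 14
  cabin 9: 7 = 7
No arrangement into 8 cabins stays within capacity, so 9 is optimal.

9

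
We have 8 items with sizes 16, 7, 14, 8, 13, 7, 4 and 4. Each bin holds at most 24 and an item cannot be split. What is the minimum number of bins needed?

4

Total = 16 + 14 + 13 + 8 + 7 + 7 + 4 + 4 = 73.
Lower bound: ⌈73/24⌉ = 4 bins.
A packing using 4 bins:
  bin 1: 16 + 8 = 24
  bin 2: 14 + 7 = 21
  bin 3: 13 + 7 + 4 = 24
  bin 4: 4 = 4
This matches the lower bound, so 4 is optimal.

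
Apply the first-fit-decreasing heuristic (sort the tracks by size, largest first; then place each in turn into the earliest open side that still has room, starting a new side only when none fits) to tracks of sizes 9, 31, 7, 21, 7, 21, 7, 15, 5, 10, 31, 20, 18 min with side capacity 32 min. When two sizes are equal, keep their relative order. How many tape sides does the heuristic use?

Sorted descending: 31, 31, 21, 21, 20, 18, 15, 10, 9, 7, 7, 7, 5.
  31 → side 1 (new)  [load 31/32]
  31 → side 2 (new)  [load 31/32]
  21 → side 3 (new)  [load 21/32]
  21 → side 4 (new)  [load 21/32]
  20 → side 5 (new)  [load 20/32]
  18 → side 6 (new)  [load 18/32]
  15 → side 7 (new)  [load 15/32]
  10 → side 3  [load 31/32]
  9 → side 4  [load 30/32]
  7 → side 5  [load 27/32]
  7 → side 6  [load 25/32]
  7 → side 6  [load 32/32]
  5 → side 5  [load 32/32]
7 tape sides opened.

7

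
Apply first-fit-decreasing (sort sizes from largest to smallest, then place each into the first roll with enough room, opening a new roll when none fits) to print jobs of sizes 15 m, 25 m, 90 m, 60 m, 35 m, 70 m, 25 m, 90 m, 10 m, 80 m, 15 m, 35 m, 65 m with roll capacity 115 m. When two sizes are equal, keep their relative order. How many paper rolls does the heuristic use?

Sorted descending: 90, 90, 80, 70, 65, 60, 35, 35, 25, 25, 15, 15, 10.
  90 → roll 1 (new)  [load 90/115]
  90 → roll 2 (new)  [load 90/115]
  80 → roll 3 (new)  [load 80/115]
  70 → roll 4 (new)  [load 70/115]
  65 → roll 5 (new)  [load 65/115]
  60 → roll 6 (new)  [load 60/115]
  35 → roll 3  [load 115/115]
  35 → roll 4  [load 105/115]
  25 → roll 1  [load 115/115]
  25 → roll 2  [load 115/115]
  15 → roll 5  [load 80/115]
  15 → roll 5  [load 95/115]
  10 → roll 4  [load 115/115]
6 paper rolls opened.

6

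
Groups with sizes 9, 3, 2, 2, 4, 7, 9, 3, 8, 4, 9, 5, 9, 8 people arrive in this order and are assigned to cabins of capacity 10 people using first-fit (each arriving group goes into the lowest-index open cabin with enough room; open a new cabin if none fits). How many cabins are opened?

  9 → cabin 1 (new)  [load 9/10]
  3 → cabin 2 (new)  [load 3/10]
  2 → cabin 2  [load 5/10]
  2 → cabin 2  [load 7/10]
  4 → cabin 3 (new)  [load 4/10]
  7 → cabin 4 (new)  [load 7/10]
  9 → cabin 5 (new)  [load 9/10]
  3 → cabin 2  [load 10/10]
  8 → cabin 6 (new)  [load 8/10]
  4 → cabin 3  [load 8/10]
  9 → cabin 7 (new)  [load 9/10]
  5 → cabin 8 (new)  [load 5/10]
  9 → cabin 9 (new)  [load 9/10]
  8 → cabin 10 (new)  [load 8/10]
10 cabins opened.

10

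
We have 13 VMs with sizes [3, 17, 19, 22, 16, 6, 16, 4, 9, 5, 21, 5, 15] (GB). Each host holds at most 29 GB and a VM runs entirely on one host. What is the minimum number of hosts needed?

Total = 22 + 21 + 19 + 17 + 16 + 16 + 15 + 9 + 6 + 5 + 5 + 4 + 3 = 158 GB.
Lower bound: ⌈158/29⌉ = 6 hosts.
Also, 7 VMs each exceed 29/2 GB, and no two of those can share a host, so at least 7 hosts are needed.
A packing using 7 hosts:
  host 1: 22 + 6 = 28
  host 2: 21 + 5 + 3 = 29
  host 3: 19 + 9 = 28
  host 4: 17 + 5 + 4 = 26
  host 5: 16 = 16
  host 6: 16 = 16
  host 7: 15 = 15
This matches the lower bound, so 7 is optimal.

7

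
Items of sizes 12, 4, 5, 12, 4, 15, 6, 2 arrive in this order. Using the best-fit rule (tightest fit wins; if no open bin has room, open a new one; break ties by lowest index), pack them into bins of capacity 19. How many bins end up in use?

  12 → bin 1 (new)  [load 12/19]
  4 → bin 1  [load 16/19]
  5 → bin 2 (new)  [load 5/19]
  12 → bin 2  [load 17/19]
  4 → bin 3 (new)  [load 4/19]
  15 → bin 3  [load 19/19]
  6 → bin 4 (new)  [load 6/19]
  2 → bin 2  [load 19/19]
4 bins opened.

4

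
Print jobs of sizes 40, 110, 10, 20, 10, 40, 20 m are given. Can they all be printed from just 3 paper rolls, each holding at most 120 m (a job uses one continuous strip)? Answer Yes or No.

A valid assignment using 3 paper rolls:
  roll 1: 110 + 10 = 120
  roll 2: 40 + 40 + 20 + 20 = 120
  roll 3: 10 = 10
Every load is within 120 m, so 3 paper rolls suffice.

Yes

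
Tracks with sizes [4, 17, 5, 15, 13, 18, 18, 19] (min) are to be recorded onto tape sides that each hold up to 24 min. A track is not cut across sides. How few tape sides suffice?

Total = 19 + 18 + 18 + 17 + 15 + 13 + 5 + 4 = 109 min.
Lower bound: ⌈109/24⌉ = 5 tape sides.
Also, 6 tracks each exceed 12 min, and no two of those can share a side, so at least 6 tape sides are needed.
A packing using 6 tape sides:
  side 1: 19 + 5 = 24
  side 2: 18 + 4 = 22
  side 3: 18 = 18
  side 4: 17 = 17
  side 5: 15 = 15
  side 6: 13 = 13
This matches the lower bound, so 6 is optimal.

6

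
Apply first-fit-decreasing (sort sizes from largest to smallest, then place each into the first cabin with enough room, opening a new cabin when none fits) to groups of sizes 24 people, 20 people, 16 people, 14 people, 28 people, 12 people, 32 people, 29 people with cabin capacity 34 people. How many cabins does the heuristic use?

Sorted descending: 32, 29, 28, 24, 20, 16, 14, 12.
  32 → cabin 1 (new)  [load 32/34]
  29 → cabin 2 (new)  [load 29/34]
  28 → cabin 3 (new)  [load 28/34]
  24 → cabin 4 (new)  [load 24/34]
  20 → cabin 5 (new)  [load 20/34]
  16 → cabin 6 (new)  [load 16/34]
  14 → cabin 5  [load 34/34]
  12 → cabin 6  [load 28/34]
6 cabins opened.

6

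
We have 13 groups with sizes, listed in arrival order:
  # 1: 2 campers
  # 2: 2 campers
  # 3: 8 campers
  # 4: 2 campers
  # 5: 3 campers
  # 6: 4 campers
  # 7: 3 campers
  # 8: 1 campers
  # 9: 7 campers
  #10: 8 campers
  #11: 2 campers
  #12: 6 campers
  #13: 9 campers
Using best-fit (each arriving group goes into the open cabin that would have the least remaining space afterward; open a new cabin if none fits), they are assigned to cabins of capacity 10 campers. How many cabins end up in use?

7

  2 → cabin 1 (new)  [load 2/10]
  2 → cabin 1  [load 4/10]
  8 → cabin 2 (new)  [load 8/10]
  2 → cabin 2  [load 10/10]
  3 → cabin 1  [load 7/10]
  4 → cabin 3 (new)  [load 4/10]
  3 → cabin 1  [load 10/10]
  1 → cabin 3  [load 5/10]
  7 → cabin 4 (new)  [load 7/10]
  8 → cabin 5 (new)  [load 8/10]
  2 → cabin 5  [load 10/10]
  6 → cabin 6 (new)  [load 6/10]
  9 → cabin 7 (new)  [load 9/10]
7 cabins opened.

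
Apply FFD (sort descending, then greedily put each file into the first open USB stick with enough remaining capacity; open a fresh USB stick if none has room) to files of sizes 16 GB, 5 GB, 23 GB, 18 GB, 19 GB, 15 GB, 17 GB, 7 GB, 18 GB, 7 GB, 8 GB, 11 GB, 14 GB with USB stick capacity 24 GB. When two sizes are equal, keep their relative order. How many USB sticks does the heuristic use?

9

Sorted descending: 23, 19, 18, 18, 17, 16, 15, 14, 11, 8, 7, 7, 5.
  23 → USB stick 1 (new)  [load 23/24]
  19 → USB stick 2 (new)  [load 19/24]
  18 → USB stick 3 (new)  [load 18/24]
  18 → USB stick 4 (new)  [load 18/24]
  17 → USB stick 5 (new)  [load 17/24]
  16 → USB stick 6 (new)  [load 16/24]
  15 → USB stick 7 (new)  [load 15/24]
  14 → USB stick 8 (new)  [load 14/24]
  11 → USB stick 9 (new)  [load 11/24]
  8 → USB stick 6  [load 24/24]
  7 → USB stick 5  [load 24/24]
  7 → USB stick 7  [load 22/24]
  5 → USB stick 2  [load 24/24]
9 USB sticks opened.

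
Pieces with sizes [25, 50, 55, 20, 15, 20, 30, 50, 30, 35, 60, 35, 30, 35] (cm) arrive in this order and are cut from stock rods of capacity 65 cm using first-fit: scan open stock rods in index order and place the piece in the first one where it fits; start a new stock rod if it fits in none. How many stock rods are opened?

9

  25 → stock rod 1 (new)  [load 25/65]
  50 → stock rod 2 (new)  [load 50/65]
  55 → stock rod 3 (new)  [load 55/65]
  20 → stock rod 1  [load 45/65]
  15 → stock rod 1  [load 60/65]
  20 → stock rod 4 (new)  [load 20/65]
  30 → stock rod 4  [load 50/65]
  50 → stock rod 5 (new)  [load 50/65]
  30 → stock rod 6 (new)  [load 30/65]
  35 → stock rod 6  [load 65/65]
  60 → stock rod 7 (new)  [load 60/65]
  35 → stock rod 8 (new)  [load 35/65]
  30 → stock rod 8  [load 65/65]
  35 → stock rod 9 (new)  [load 35/65]
9 stock rods opened.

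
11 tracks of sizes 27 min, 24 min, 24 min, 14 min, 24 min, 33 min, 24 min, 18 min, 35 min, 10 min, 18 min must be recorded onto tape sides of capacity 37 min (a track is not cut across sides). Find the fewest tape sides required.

Total = 35 + 33 + 27 + 24 + 24 + 24 + 24 + 18 + 18 + 14 + 10 = 251 min.
Lower bound: ⌈251/37⌉ = 7 tape sides.
A packing using 9 tape sides:
  side 1: 35 = 35
  side 2: 33 = 33
  side 3: 27 + 10 = 37
  side 4: 24 = 24
  side 5: 24 = 24
  side 6: 24 = 24
  side 7: 24 = 24
  side 8: 18 + 18 = 36
  side 9: 14 = 14
No arrangement into 8 tape sides stays within capacity, so 9 is optimal.

9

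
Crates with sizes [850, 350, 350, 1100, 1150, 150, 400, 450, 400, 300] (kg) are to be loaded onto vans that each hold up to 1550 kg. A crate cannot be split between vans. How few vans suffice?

4

Total = 1150 + 1100 + 850 + 450 + 400 + 400 + 350 + 350 + 300 + 150 = 5500 kg.
Lower bound: ⌈5500/1550⌉ = 4 vans.
A packing using 4 vans:
  van 1: 1150 + 400 = 1550
  van 2: 1100 + 450 = 1550
  van 3: 850 + 400 + 300 = 1550
  van 4: 350 + 350 + 150 = 850
This matches the lower bound, so 4 is optimal.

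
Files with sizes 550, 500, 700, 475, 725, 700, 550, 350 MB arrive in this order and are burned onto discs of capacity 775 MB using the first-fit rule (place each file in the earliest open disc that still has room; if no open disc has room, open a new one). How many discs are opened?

8

  550 → disc 1 (new)  [load 550/775]
  500 → disc 2 (new)  [load 500/775]
  700 → disc 3 (new)  [load 700/775]
  475 → disc 4 (new)  [load 475/775]
  725 → disc 5 (new)  [load 725/775]
  700 → disc 6 (new)  [load 700/775]
  550 → disc 7 (new)  [load 550/775]
  350 → disc 8 (new)  [load 350/775]
8 discs opened.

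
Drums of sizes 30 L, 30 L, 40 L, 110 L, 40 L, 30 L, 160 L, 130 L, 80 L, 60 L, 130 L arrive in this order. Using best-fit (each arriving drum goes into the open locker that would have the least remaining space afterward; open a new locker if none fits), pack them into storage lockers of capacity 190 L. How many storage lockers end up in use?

  30 → locker 1 (new)  [load 30/190]
  30 → locker 1  [load 60/190]
  40 → locker 1  [load 100/190]
  110 → locker 2 (new)  [load 110/190]
  40 → locker 2  [load 150/190]
  30 → locker 2  [load 180/190]
  160 → locker 3 (new)  [load 160/190]
  130 → locker 4 (new)  [load 130/190]
  80 → locker 1  [load 180/190]
  60 → locker 4  [load 190/190]
  130 → locker 5 (new)  [load 130/190]
5 storage lockers opened.

5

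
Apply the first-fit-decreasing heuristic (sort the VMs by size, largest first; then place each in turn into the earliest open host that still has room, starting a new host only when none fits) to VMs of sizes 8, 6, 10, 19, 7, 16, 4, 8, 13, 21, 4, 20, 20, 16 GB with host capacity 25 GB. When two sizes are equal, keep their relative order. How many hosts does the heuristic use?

Sorted descending: 21, 20, 20, 19, 16, 16, 13, 10, 8, 8, 7, 6, 4, 4.
  21 → host 1 (new)  [load 21/25]
  20 → host 2 (new)  [load 20/25]
  20 → host 3 (new)  [load 20/25]
  19 → host 4 (new)  [load 19/25]
  16 → host 5 (new)  [load 16/25]
  16 → host 6 (new)  [load 16/25]
  13 → host 7 (new)  [load 13/25]
  10 → host 7  [load 23/25]
  8 → host 5  [load 24/25]
  8 → host 6  [load 24/25]
  7 → host 8 (new)  [load 7/25]
  6 → host 4  [load 25/25]
  4 → host 1  [load 25/25]
  4 → host 2  [load 24/25]
8 hosts opened.

8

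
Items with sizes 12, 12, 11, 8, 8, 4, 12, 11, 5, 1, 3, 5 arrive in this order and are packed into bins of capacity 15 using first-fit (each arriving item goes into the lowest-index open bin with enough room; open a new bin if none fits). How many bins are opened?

  12 → bin 1 (new)  [load 12/15]
  12 → bin 2 (new)  [load 12/15]
  11 → bin 3 (new)  [load 11/15]
  8 → bin 4 (new)  [load 8/15]
  8 → bin 5 (new)  [load 8/15]
  4 → bin 3  [load 15/15]
  12 → bin 6 (new)  [load 12/15]
  11 → bin 7 (new)  [load 11/15]
  5 → bin 4  [load 13/15]
  1 → bin 1  [load 13/15]
  3 → bin 2  [load 15/15]
  5 → bin 5  [load 13/15]
7 bins opened.

7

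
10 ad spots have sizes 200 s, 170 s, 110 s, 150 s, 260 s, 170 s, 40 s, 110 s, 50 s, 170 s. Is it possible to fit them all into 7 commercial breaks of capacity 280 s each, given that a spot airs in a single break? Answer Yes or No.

A valid assignment using 6 commercial breaks:
  break 1: 260 = 260
  break 2: 200 + 50 = 250
  break 3: 170 + 110 = 280
  break 4: 170 + 110 = 280
  break 5: 170 + 40 = 210
  break 6: 150 = 150
That uses only 6 ≤ 7, so 7 commercial breaks are enough.

Yes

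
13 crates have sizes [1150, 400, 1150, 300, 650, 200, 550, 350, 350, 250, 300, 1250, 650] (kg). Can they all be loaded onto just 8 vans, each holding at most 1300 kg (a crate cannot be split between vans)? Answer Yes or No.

A valid assignment using 7 vans:
  van 1: 1250 = 1250
  van 2: 1150 = 1150
  van 3: 1150 = 1150
  van 4: 650 + 650 = 1300
  van 5: 550 + 400 + 350 = 1300
  van 6: 350 + 300 + 300 + 250 = 1200
  van 7: 200 = 200
That uses only 7 ≤ 8, so 8 vans are enough.

Yes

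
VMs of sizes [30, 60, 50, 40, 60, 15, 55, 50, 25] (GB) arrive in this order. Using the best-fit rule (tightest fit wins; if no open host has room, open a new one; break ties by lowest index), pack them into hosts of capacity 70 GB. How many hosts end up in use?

7

  30 → host 1 (new)  [load 30/70]
  60 → host 2 (new)  [load 60/70]
  50 → host 3 (new)  [load 50/70]
  40 → host 1  [load 70/70]
  60 → host 4 (new)  [load 60/70]
  15 → host 3  [load 65/70]
  55 → host 5 (new)  [load 55/70]
  50 → host 6 (new)  [load 50/70]
  25 → host 7 (new)  [load 25/70]
7 hosts opened.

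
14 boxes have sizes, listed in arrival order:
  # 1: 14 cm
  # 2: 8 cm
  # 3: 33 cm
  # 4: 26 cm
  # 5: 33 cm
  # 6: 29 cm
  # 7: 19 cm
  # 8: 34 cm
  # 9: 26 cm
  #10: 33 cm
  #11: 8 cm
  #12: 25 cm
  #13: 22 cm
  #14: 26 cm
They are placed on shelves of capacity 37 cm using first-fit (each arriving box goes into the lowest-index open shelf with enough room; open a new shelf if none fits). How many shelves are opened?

  14 → shelf 1 (new)  [load 14/37]
  8 → shelf 1  [load 22/37]
  33 → shelf 2 (new)  [load 33/37]
  26 → shelf 3 (new)  [load 26/37]
  33 → shelf 4 (new)  [load 33/37]
  29 → shelf 5 (new)  [load 29/37]
  19 → shelf 6 (new)  [load 19/37]
  34 → shelf 7 (new)  [load 34/37]
  26 → shelf 8 (new)  [load 26/37]
  33 → shelf 9 (new)  [load 33/37]
  8 → shelf 1  [load 30/37]
  25 → shelf 10 (new)  [load 25/37]
  22 → shelf 11 (new)  [load 22/37]
  26 → shelf 12 (new)  [load 26/37]
12 shelves opened.

12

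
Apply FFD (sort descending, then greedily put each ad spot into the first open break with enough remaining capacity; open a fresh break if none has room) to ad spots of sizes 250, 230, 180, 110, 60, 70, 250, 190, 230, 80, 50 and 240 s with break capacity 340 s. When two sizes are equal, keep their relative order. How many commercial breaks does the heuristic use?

Sorted descending: 250, 250, 240, 230, 230, 190, 180, 110, 80, 70, 60, 50.
  250 → break 1 (new)  [load 250/340]
  250 → break 2 (new)  [load 250/340]
  240 → break 3 (new)  [load 240/340]
  230 → break 4 (new)  [load 230/340]
  230 → break 5 (new)  [load 230/340]
  190 → break 6 (new)  [load 190/340]
  180 → break 7 (new)  [load 180/340]
  110 → break 4  [load 340/340]
  80 → break 1  [load 330/340]
  70 → break 2  [load 320/340]
  60 → break 3  [load 300/340]
  50 → break 5  [load 280/340]
7 commercial breaks opened.

7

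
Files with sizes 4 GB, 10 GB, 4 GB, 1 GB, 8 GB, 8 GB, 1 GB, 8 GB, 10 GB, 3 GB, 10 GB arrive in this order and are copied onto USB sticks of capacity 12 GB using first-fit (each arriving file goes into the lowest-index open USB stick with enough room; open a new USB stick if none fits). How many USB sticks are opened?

  4 → USB stick 1 (new)  [load 4/12]
  10 → USB stick 2 (new)  [load 10/12]
  4 → USB stick 1  [load 8/12]
  1 → USB stick 1  [load 9/12]
  8 → USB stick 3 (new)  [load 8/12]
  8 → USB stick 4 (new)  [load 8/12]
  1 → USB stick 1  [load 10/12]
  8 → USB stick 5 (new)  [load 8/12]
  10 → USB stick 6 (new)  [load 10/12]
  3 → USB stick 3  [load 11/12]
  10 → USB stick 7 (new)  [load 10/12]
7 USB sticks opened.

7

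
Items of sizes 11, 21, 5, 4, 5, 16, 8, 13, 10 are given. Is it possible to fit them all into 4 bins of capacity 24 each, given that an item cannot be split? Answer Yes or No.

Yes

A valid assignment using 4 bins:
  bin 1: 21 = 21
  bin 2: 16 + 8 = 24
  bin 3: 13 + 11 = 24
  bin 4: 10 + 5 + 5 + 4 = 24
Every load is within 24, so 4 bins suffice.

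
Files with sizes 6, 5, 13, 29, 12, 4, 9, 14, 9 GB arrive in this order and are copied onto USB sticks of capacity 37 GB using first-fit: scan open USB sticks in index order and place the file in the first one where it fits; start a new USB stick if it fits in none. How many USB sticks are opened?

3

  6 → USB stick 1 (new)  [load 6/37]
  5 → USB stick 1  [load 11/37]
  13 → USB stick 1  [load 24/37]
  29 → USB stick 2 (new)  [load 29/37]
  12 → USB stick 1  [load 36/37]
  4 → USB stick 2  [load 33/37]
  9 → USB stick 3 (new)  [load 9/37]
  14 → USB stick 3  [load 23/37]
  9 → USB stick 3  [load 32/37]
3 USB sticks opened.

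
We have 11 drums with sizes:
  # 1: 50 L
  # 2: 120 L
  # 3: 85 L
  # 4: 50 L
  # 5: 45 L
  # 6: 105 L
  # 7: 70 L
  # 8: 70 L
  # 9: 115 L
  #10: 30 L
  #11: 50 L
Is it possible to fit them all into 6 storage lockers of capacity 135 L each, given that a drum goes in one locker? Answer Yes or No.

No

Total = 790 L; ⌈790/135⌉ = 6.
The bound of 6 does not rule out 6, but exhaustive search shows no assignment into 6 storage lockers of capacity 135 L exists — the minimum is 7.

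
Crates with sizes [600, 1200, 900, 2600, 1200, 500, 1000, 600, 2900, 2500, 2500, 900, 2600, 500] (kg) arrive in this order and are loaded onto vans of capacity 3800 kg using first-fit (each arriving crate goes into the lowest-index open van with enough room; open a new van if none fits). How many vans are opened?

6

  600 → van 1 (new)  [load 600/3800]
  1200 → van 1  [load 1800/3800]
  900 → van 1  [load 2700/3800]
  2600 → van 2 (new)  [load 2600/3800]
  1200 → van 2  [load 3800/3800]
  500 → van 1  [load 3200/3800]
  1000 → van 3 (new)  [load 1000/3800]
  600 → van 1  [load 3800/3800]
  2900 → van 4 (new)  [load 2900/3800]
  2500 → van 3  [load 3500/3800]
  2500 → van 5 (new)  [load 2500/3800]
  900 → van 4  [load 3800/3800]
  2600 → van 6 (new)  [load 2600/3800]
  500 → van 5  [load 3000/3800]
6 vans opened.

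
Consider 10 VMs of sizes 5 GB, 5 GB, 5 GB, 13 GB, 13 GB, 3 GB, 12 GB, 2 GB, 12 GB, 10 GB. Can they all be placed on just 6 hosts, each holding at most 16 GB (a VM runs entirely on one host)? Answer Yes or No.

Yes

A valid assignment using 6 hosts:
  host 1: 13 + 3 = 16
  host 2: 13 + 2 = 15
  host 3: 12 = 12
  host 4: 12 = 12
  host 5: 10 + 5 = 15
  host 6: 5 + 5 = 10
Every load is within 16 GB, so 6 hosts suffice.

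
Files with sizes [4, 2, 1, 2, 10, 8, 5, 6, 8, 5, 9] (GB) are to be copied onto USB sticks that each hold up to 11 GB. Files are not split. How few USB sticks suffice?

Total = 10 + 9 + 8 + 8 + 6 + 5 + 5 + 4 + 2 + 2 + 1 = 60 GB.
Lower bound: ⌈60/11⌉ = 6 USB sticks.
A packing using 6 USB sticks:
  USB stick 1: 10 + 1 = 11
  USB stick 2: 9 + 2 = 11
  USB stick 3: 8 + 2 = 10
  USB stick 4: 8 = 8
  USB stick 5: 6 + 5 = 11
  USB stick 6: 5 + 4 = 9
This matches the lower bound, so 6 is optimal.

6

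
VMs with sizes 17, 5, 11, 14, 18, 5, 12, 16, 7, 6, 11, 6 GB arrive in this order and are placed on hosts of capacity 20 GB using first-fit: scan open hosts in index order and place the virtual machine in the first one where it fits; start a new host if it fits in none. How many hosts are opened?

  17 → host 1 (new)  [load 17/20]
  5 → host 2 (new)  [load 5/20]
  11 → host 2  [load 16/20]
  14 → host 3 (new)  [load 14/20]
  18 → host 4 (new)  [load 18/20]
  5 → host 3  [load 19/20]
  12 → host 5 (new)  [load 12/20]
  16 → host 6 (new)  [load 16/20]
  7 → host 5  [load 19/20]
  6 → host 7 (new)  [load 6/20]
  11 → host 7  [load 17/20]
  6 → host 8 (new)  [load 6/20]
8 hosts opened.

8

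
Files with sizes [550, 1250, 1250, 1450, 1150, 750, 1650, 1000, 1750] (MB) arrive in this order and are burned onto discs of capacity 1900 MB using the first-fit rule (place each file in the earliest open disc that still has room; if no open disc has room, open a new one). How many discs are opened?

7

  550 → disc 1 (new)  [load 550/1900]
  1250 → disc 1  [load 1800/1900]
  1250 → disc 2 (new)  [load 1250/1900]
  1450 → disc 3 (new)  [load 1450/1900]
  1150 → disc 4 (new)  [load 1150/1900]
  750 → disc 4  [load 1900/1900]
  1650 → disc 5 (new)  [load 1650/1900]
  1000 → disc 6 (new)  [load 1000/1900]
  1750 → disc 7 (new)  [load 1750/1900]
7 discs opened.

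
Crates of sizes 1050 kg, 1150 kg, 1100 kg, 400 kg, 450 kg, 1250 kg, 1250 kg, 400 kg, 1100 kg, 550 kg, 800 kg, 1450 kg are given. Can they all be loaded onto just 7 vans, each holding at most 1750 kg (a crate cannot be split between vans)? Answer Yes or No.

No

Total = 10950 kg; ⌈10950/1750⌉ = 7.
The bound of 7 does not rule out 7, but exhaustive search shows no assignment into 7 vans of capacity 1750 kg exists — the minimum is 8.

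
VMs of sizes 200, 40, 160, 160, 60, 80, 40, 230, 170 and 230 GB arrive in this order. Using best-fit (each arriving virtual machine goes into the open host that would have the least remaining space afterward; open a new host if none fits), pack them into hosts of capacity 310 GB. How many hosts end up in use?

  200 → host 1 (new)  [load 200/310]
  40 → host 1  [load 240/310]
  160 → host 2 (new)  [load 160/310]
  160 → host 3 (new)  [load 160/310]
  60 → host 1  [load 300/310]
  80 → host 2  [load 240/310]
  40 → host 2  [load 280/310]
  230 → host 4 (new)  [load 230/310]
  170 → host 5 (new)  [load 170/310]
  230 → host 6 (new)  [load 230/310]
6 hosts opened.

6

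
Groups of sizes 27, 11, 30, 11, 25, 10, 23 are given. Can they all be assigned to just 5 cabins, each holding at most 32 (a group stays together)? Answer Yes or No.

A valid assignment using 5 cabins:
  cabin 1: 30 = 30
  cabin 2: 27 = 27
  cabin 3: 25 = 25
  cabin 4: 23 = 23
  cabin 5: 11 + 11 + 10 = 32
Every load is within 32, so 5 cabins suffice.

Yes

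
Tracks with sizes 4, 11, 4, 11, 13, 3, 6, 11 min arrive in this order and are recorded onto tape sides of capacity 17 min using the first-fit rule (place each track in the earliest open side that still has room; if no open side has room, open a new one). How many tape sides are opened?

4

  4 → side 1 (new)  [load 4/17]
  11 → side 1  [load 15/17]
  4 → side 2 (new)  [load 4/17]
  11 → side 2  [load 15/17]
  13 → side 3 (new)  [load 13/17]
  3 → side 3  [load 16/17]
  6 → side 4 (new)  [load 6/17]
  11 → side 4  [load 17/17]
4 tape sides opened.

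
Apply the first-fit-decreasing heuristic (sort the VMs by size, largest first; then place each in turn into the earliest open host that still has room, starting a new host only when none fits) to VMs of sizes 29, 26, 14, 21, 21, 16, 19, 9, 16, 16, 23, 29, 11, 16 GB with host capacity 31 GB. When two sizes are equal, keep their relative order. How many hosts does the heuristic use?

11

Sorted descending: 29, 29, 26, 23, 21, 21, 19, 16, 16, 16, 16, 14, 11, 9.
  29 → host 1 (new)  [load 29/31]
  29 → host 2 (new)  [load 29/31]
  26 → host 3 (new)  [load 26/31]
  23 → host 4 (new)  [load 23/31]
  21 → host 5 (new)  [load 21/31]
  21 → host 6 (new)  [load 21/31]
  19 → host 7 (new)  [load 19/31]
  16 → host 8 (new)  [load 16/31]
  16 → host 9 (new)  [load 16/31]
  16 → host 10 (new)  [load 16/31]
  16 → host 11 (new)  [load 16/31]
  14 → host 8  [load 30/31]
  11 → host 7  [load 30/31]
  9 → host 5  [load 30/31]
11 hosts opened.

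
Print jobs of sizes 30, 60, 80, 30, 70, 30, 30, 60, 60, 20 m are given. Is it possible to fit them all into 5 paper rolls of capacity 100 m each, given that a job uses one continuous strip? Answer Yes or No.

Yes

A valid assignment using 5 paper rolls:
  roll 1: 80 + 20 = 100
  roll 2: 70 + 30 = 100
  roll 3: 60 + 30 = 90
  roll 4: 60 + 30 = 90
  roll 5: 60 + 30 = 90
Every load is within 100 m, so 5 paper rolls suffice.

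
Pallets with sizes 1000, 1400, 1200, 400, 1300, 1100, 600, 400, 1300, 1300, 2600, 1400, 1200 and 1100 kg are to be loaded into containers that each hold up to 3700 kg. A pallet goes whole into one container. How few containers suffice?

5

Total = 2600 + 1400 + 1400 + 1300 + 1300 + 1300 + 1200 + 1200 + 1100 + 1100 + 1000 + 600 + 400 + 400 = 16300 kg.
Lower bound: ⌈16300/3700⌉ = 5 containers.
A packing using 5 containers:
  container 1: 2600 + 1100 = 3700
  container 2: 1400 + 1400 + 600 = 3400
  container 3: 1300 + 1300 + 1100 = 3700
  container 4: 1300 + 1200 + 1200 = 3700
  container 5: 1000 + 400 + 400 = 1800
This matches the lower bound, so 5 is optimal.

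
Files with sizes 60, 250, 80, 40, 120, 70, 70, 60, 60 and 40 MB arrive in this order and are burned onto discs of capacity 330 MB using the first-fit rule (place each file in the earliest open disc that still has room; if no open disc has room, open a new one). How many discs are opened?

3

  60 → disc 1 (new)  [load 60/330]
  250 → disc 1  [load 310/330]
  80 → disc 2 (new)  [load 80/330]
  40 → disc 2  [load 120/330]
  120 → disc 2  [load 240/330]
  70 → disc 2  [load 310/330]
  70 → disc 3 (new)  [load 70/330]
  60 → disc 3  [load 130/330]
  60 → disc 3  [load 190/330]
  40 → disc 3  [load 230/330]
3 discs opened.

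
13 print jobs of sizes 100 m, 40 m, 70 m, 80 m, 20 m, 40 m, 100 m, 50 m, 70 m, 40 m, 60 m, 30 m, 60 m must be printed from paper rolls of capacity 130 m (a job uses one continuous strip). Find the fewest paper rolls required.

Total = 100 + 100 + 80 + 70 + 70 + 60 + 60 + 50 + 40 + 40 + 40 + 30 + 20 = 760 m.
Lower bound: ⌈760/130⌉ = 6 paper rolls.
A packing using 6 paper rolls:
  roll 1: 100 + 30 = 130
  roll 2: 100 + 20 = 120
  roll 3: 80 + 50 = 130
  roll 4: 70 + 60 = 130
  roll 5: 70 + 60 = 130
  roll 6: 40 + 40 + 40 = 120
This matches the lower bound, so 6 is optimal.

6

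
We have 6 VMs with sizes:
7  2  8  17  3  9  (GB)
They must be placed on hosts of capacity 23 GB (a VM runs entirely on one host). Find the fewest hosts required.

Total = 17 + 9 + 8 + 7 + 3 + 2 = 46 GB.
Lower bound: ⌈46/23⌉ = 2 hosts.
A packing using 3 hosts:
  host 1: 17 + 3 + 2 = 22
  host 2: 9 + 8 = 17
  host 3: 7 = 7
No arrangement into 2 hosts stays within capacity, so 3 is optimal.

3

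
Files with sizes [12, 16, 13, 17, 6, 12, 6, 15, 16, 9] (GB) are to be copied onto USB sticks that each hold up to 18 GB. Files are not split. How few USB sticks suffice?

8

Total = 17 + 16 + 16 + 15 + 13 + 12 + 12 + 9 + 6 + 6 = 122 GB.
Lower bound: ⌈122/18⌉ = 7 USB sticks.
A packing using 8 USB sticks:
  USB stick 1: 17 = 17
  USB stick 2: 16 = 16
  USB stick 3: 16 = 16
  USB stick 4: 15 = 15
  USB stick 5: 13 = 13
  USB stick 6: 12 + 6 = 18
  USB stick 7: 12 + 6 = 18
  USB stick 8: 9 = 9
No arrangement into 7 USB sticks stays within capacity, so 8 is optimal.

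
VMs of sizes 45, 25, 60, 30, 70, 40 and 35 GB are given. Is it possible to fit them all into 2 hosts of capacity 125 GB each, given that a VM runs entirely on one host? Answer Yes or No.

Total = 305 GB; ⌈305/125⌉ = 3.
At least 3 hosts are required, but only 2 are allowed.

No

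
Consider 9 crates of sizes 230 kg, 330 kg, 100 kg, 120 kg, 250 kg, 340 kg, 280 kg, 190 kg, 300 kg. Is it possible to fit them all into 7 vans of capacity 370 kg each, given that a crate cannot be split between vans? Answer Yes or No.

A valid assignment using 7 vans:
  van 1: 340 = 340
  van 2: 330 = 330
  van 3: 300 = 300
  van 4: 280 = 280
  van 5: 250 + 120 = 370
  van 6: 230 + 100 = 330
  van 7: 190 = 190
Every load is within 370 kg, so 7 vans suffice.

Yes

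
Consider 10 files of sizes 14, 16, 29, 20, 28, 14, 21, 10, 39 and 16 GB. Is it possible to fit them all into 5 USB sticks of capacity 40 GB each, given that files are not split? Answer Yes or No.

No

Total = 207 GB; ⌈207/40⌉ = 6.
At least 6 USB sticks are required, but only 5 are allowed.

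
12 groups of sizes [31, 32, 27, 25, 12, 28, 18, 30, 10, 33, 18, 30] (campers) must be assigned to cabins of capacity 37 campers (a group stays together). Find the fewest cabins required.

9

Total = 33 + 32 + 31 + 30 + 30 + 28 + 27 + 25 + 18 + 18 + 12 + 10 = 294 campers.
Lower bound: ⌈294/37⌉ = 8 cabins.
A packing using 9 cabins:
  cabin 1: 33 = 33
  cabin 2: 32 = 32
  cabin 3: 31 = 31
  cabin 4: 30 = 30
  cabin 5: 30 = 30
  cabin 6: 28 = 28
  cabin 7: 27 + 10 = 37
  cabin 8: 25 + 12 = 37
  cabin 9: 18 + 18 = 36
No arrangement into 8 cabins stays within capacity, so 9 is optimal.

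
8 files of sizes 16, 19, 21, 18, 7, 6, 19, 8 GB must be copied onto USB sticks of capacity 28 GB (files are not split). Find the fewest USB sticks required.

Total = 21 + 19 + 19 + 18 + 16 + 8 + 7 + 6 = 114 GB.
Lower bound: ⌈114/28⌉ = 5 USB sticks.
A packing using 5 USB sticks:
  USB stick 1: 21 + 7 = 28
  USB stick 2: 19 + 8 = 27
  USB stick 3: 19 + 6 = 25
  USB stick 4: 18 = 18
  USB stick 5: 16 = 16
This matches the lower bound, so 5 is optimal.

5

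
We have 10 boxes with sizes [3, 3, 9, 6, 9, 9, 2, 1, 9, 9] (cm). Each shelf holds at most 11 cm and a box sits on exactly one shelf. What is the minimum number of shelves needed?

7

Total = 9 + 9 + 9 + 9 + 9 + 6 + 3 + 3 + 2 + 1 = 60 cm.
Lower bound: ⌈60/11⌉ = 6 shelves.
A packing using 7 shelves:
  shelf 1: 9 + 2 = 11
  shelf 2: 9 + 1 = 10
  shelf 3: 9 = 9
  shelf 4: 9 = 9
  shelf 5: 9 = 9
  shelf 6: 6 + 3 = 9
  shelf 7: 3 = 3
No arrangement into 6 shelves stays within capacity, so 7 is optimal.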